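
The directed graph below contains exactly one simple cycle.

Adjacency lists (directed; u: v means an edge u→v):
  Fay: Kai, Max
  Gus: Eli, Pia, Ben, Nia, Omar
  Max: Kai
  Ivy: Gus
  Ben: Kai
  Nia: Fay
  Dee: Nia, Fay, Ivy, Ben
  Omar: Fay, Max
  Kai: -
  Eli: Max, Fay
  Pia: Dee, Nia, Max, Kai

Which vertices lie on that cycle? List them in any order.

DFS with gray/black marking from Ivy:
Ivy gray
  Gus gray
    Eli gray
      Max gray
        Kai gray
        Kai black
      Max black
      Fay gray
        Fay→Kai: Kai black — skip
        Fay→Max: Max black — skip
      Fay black
    Eli black
    Pia gray
      Dee gray
        Nia gray
          Nia→Fay: Fay black — skip
        Nia black
        Dee→Fay: Fay black — skip
        Dee→Ivy: Ivy is gray → back edge
Back edge closes the cycle Ivy → Gus → Pia → Dee → Ivy; its vertices are {Dee, Gus, Ivy, Pia}.

Dee, Gus, Ivy, Pia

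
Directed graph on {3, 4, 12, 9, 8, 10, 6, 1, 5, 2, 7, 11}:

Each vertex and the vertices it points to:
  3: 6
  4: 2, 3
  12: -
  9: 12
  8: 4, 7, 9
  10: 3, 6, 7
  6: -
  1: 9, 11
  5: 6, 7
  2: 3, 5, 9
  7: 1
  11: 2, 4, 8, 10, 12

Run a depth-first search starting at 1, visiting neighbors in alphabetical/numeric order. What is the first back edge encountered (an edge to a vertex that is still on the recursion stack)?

7->1

DFS from 1 (visiting neighbors in alphabetical/numeric order); mark gray on enter, black on exit:
1 gray
  9 gray
    12 gray
    12 black
  9 black
  11 gray
    2 gray
      3 gray
        6 gray
        6 black
      3 black
      5 gray
        5→6: 6 black — skip
        7 gray
          7→1: 1 is gray → back edge
First back edge: 7 → 1.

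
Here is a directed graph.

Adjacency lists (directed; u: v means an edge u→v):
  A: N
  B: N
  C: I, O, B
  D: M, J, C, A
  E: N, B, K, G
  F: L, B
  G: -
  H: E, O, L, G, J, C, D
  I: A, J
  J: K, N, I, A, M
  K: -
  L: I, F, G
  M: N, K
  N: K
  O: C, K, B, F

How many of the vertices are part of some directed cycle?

A vertex is on a directed cycle iff it belongs to a strongly connected component of size ≥ 2 (or has a self-loop).
The vertices on cycles are {C, F, I, J, L, O} — 6 in total.

6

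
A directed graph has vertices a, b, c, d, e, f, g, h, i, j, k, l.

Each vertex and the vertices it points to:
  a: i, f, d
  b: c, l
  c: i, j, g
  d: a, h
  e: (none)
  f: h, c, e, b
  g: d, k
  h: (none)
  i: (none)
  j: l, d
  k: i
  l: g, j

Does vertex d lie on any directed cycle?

Yes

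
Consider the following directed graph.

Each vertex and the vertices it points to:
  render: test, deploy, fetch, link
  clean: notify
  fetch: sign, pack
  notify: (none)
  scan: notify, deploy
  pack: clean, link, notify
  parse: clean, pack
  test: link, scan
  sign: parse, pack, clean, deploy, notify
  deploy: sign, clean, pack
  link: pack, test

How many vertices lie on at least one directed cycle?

A vertex is on a directed cycle iff it belongs to a strongly connected component of size ≥ 2 (or has a self-loop).
The vertices on cycles are {link, pack, scan, sign, test, parse, deploy} — 7 in total.

7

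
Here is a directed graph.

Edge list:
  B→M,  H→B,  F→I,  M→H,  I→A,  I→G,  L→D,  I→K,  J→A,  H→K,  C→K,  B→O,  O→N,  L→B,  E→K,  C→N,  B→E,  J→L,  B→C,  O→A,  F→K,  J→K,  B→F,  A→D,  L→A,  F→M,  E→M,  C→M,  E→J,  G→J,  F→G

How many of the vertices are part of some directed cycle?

A vertex is on a directed cycle iff it belongs to a strongly connected component of size ≥ 2 (or has a self-loop).
The vertices on cycles are {B, C, E, F, G, H, I, J, L, M} — 10 in total.

10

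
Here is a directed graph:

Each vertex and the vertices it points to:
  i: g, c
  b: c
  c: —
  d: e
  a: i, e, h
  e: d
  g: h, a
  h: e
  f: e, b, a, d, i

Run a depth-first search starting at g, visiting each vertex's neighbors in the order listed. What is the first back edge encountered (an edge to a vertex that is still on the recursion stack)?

d->e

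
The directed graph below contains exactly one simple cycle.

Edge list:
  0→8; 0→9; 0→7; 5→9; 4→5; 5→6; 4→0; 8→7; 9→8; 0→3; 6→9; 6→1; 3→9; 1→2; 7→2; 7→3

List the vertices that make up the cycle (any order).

3, 7, 8, 9

DFS with gray/black marking from 8:
8 gray
  7 gray
    2 gray
    2 black
    3 gray
      9 gray
        9→8: 8 is gray → back edge
Back edge closes the cycle 8 → 7 → 3 → 9 → 8; its vertices are {3, 7, 8, 9}.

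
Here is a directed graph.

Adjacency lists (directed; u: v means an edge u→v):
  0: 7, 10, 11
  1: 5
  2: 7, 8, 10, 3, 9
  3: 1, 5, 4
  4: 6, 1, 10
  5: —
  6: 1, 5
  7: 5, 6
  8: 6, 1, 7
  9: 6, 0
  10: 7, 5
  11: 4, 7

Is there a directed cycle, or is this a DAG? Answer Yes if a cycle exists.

No

DFS with white/gray/black marking, starting from 2:
2 gray
  7 gray
    5 gray
    5 black
    6 gray
      1 gray
        1→5: 5 black — skip
      1 black
      6→5: 5 black — skip
    6 black
  7 black
  8 gray
    8→6: 6 black — skip
    8→1: 1 black — skip
    8→7: 7 black — skip
  8 black
  10 gray
    10→7: 7 black — skip
    10→5: 5 black — skip
  10 black
  3 gray
    3→1: 1 black — skip
    3→5: 5 black — skip
    4 gray
      4→6: 6 black — skip
      4→1: 1 black — skip
      4→10: 10 black — skip
    4 black
  3 black
  9 gray
    9→6: 6 black — skip
    0 gray
      0→7: 7 black — skip
      0→10: 10 black — skip
      11 gray
        11→4: 4 black — skip
        11→7: 7 black — skip
      11 black
    0 black
  9 black
2 black
Every edge goes to a white or black vertex — no back edge, so the graph is acyclic.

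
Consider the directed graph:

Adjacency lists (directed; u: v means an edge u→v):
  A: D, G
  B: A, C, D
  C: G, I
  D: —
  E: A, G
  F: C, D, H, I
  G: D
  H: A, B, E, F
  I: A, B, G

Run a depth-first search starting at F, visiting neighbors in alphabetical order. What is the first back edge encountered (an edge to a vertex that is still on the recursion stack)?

B->C

DFS from F (visiting neighbors in alphabetical order); mark gray on enter, black on exit:
F gray
  C gray
    G gray
      D gray
      D black
    G black
    I gray
      A gray
        A→D: D black — skip
        A→G: G black — skip
      A black
      B gray
        B→A: A black — skip
        B→C: C is gray → back edge
First back edge: B → C.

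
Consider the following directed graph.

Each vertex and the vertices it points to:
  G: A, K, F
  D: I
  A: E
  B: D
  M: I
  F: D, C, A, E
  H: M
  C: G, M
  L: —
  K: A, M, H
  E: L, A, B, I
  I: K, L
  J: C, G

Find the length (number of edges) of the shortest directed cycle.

2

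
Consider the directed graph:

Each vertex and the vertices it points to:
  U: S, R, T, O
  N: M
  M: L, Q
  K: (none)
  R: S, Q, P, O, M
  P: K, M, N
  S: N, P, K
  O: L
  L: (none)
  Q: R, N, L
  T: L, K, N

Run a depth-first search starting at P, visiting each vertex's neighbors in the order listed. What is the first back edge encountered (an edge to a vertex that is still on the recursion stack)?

N->M

DFS from P (visiting each vertex's neighbors in the order listed); mark gray on enter, black on exit:
P gray
  K gray
  K black
  M gray
    L gray
    L black
    Q gray
      R gray
        S gray
          N gray
            N→M: M is gray → back edge
First back edge: N → M.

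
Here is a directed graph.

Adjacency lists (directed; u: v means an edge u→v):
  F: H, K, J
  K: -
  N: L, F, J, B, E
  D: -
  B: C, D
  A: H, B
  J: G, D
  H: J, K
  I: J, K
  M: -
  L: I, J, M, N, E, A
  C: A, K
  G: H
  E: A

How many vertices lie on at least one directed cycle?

8

A vertex is on a directed cycle iff it belongs to a strongly connected component of size ≥ 2 (or has a self-loop).
The vertices on cycles are {A, B, C, G, H, J, L, N} — 8 in total.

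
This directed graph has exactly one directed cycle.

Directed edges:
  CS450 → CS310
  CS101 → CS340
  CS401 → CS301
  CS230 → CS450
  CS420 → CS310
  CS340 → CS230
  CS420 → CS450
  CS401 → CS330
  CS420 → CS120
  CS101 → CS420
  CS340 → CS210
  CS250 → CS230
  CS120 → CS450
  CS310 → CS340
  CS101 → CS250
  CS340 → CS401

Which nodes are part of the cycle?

CS230, CS310, CS340, CS450

DFS with gray/black marking from CS340:
CS340 gray
  CS210 gray
  CS210 black
  CS401 gray
    CS301 gray
    CS301 black
    CS330 gray
    CS330 black
  CS401 black
  CS230 gray
    CS450 gray
      CS310 gray
        CS310→CS340: CS340 is gray → back edge
Back edge closes the cycle CS340 → CS230 → CS450 → CS310 → CS340; its vertices are {CS230, CS310, CS340, CS450}.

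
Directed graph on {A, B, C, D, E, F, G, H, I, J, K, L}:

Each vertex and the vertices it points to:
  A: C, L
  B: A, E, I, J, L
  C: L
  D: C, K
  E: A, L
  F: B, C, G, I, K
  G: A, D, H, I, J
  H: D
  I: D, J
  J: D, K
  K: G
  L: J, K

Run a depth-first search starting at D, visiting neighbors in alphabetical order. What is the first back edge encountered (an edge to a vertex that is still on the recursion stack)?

J->D

DFS from D (visiting neighbors in alphabetical order); mark gray on enter, black on exit:
D gray
  C gray
    L gray
      J gray
        J→D: D is gray → back edge
First back edge: J → D.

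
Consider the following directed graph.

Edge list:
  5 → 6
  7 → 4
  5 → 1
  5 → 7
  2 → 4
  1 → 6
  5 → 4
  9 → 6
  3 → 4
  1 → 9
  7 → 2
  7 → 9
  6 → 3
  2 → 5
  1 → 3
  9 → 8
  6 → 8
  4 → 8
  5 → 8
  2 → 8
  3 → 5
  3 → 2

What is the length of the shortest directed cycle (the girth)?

3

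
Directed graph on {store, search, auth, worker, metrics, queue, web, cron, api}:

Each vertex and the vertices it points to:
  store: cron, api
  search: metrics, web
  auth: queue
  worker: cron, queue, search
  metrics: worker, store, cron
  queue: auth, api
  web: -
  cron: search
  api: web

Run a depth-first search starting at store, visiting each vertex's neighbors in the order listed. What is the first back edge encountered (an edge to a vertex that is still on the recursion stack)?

DFS from store (visiting each vertex's neighbors in the order listed); mark gray on enter, black on exit:
store gray
  cron gray
    search gray
      metrics gray
        worker gray
          worker→cron: cron is gray → back edge
First back edge: worker → cron.

worker->cron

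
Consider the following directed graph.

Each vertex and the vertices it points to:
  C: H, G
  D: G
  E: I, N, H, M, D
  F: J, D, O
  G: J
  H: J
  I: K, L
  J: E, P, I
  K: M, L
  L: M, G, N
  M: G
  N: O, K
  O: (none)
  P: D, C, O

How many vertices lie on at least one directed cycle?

12

A vertex is on a directed cycle iff it belongs to a strongly connected component of size ≥ 2 (or has a self-loop).
The vertices on cycles are {C, D, E, G, H, I, J, K, L, M, N, P} — 12 in total.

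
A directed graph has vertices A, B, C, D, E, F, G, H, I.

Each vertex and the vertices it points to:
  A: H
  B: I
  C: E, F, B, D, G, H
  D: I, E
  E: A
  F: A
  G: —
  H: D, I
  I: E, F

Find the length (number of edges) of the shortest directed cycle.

4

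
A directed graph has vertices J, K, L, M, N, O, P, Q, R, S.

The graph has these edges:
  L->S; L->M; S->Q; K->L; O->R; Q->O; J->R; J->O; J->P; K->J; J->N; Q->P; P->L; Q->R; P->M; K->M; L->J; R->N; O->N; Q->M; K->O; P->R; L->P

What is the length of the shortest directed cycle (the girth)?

For each vertex v, BFS finds the shortest path from v back to v.
The shortest such closed walk is L → P → L, length 2.

2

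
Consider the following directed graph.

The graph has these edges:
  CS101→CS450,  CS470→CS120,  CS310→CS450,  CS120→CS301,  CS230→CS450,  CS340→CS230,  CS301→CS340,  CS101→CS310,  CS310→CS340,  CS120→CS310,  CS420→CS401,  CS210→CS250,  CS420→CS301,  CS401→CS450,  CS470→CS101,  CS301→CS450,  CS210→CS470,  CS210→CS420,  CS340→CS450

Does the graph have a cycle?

No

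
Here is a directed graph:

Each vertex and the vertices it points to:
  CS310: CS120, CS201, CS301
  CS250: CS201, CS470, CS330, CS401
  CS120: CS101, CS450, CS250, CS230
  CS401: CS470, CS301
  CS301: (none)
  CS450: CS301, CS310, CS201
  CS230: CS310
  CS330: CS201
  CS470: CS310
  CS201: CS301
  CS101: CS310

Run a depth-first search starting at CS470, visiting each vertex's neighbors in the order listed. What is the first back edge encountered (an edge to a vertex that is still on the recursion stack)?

CS101→CS310

DFS from CS470 (visiting each vertex's neighbors in the order listed); mark gray on enter, black on exit:
CS470 gray
  CS310 gray
    CS120 gray
      CS101 gray
        CS101→CS310: CS310 is gray → back edge
First back edge: CS101 → CS310.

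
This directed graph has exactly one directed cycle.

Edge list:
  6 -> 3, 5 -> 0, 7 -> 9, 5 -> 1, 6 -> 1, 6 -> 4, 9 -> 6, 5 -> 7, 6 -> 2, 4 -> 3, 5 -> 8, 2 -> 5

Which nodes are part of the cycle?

2, 5, 6, 7, 9

DFS with gray/black marking from 5:
5 gray
  1 gray
  1 black
  7 gray
    9 gray
      6 gray
        2 gray
          2→5: 5 is gray → back edge
Back edge closes the cycle 5 → 7 → 9 → 6 → 2 → 5; its vertices are {2, 5, 6, 7, 9}.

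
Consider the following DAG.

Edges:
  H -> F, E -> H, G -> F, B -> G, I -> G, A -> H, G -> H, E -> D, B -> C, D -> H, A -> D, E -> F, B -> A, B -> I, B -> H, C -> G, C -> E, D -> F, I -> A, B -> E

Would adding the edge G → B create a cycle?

Yes

Adding G→B creates a cycle iff B can already reach G.
Path from B: B → G.
So B → … → G → B is a cycle.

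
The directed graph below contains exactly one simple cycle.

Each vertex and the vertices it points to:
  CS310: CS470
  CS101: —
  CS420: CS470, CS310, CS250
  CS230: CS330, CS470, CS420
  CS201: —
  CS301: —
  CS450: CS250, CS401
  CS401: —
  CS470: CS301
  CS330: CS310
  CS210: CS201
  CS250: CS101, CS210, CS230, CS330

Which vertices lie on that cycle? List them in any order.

DFS with gray/black marking from CS250:
CS250 gray
  CS101 gray
  CS101 black
  CS210 gray
    CS201 gray
    CS201 black
  CS210 black
  CS230 gray
    CS330 gray
      CS310 gray
        CS470 gray
          CS301 gray
          CS301 black
        CS470 black
      CS310 black
    CS330 black
    CS230→CS470: CS470 black — skip
    CS420 gray
      CS420→CS470: CS470 black — skip
      CS420→CS310: CS310 black — skip
      CS420→CS250: CS250 is gray → back edge
Back edge closes the cycle CS250 → CS230 → CS420 → CS250; its vertices are {CS230, CS250, CS420}.

CS230, CS250, CS420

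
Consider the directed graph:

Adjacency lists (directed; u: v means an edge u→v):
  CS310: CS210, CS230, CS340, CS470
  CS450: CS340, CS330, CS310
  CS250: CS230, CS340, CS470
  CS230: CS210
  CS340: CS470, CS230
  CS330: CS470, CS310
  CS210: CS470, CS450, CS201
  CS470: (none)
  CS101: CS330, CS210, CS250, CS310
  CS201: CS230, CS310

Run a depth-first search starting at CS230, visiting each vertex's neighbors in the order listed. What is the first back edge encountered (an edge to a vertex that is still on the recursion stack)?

DFS from CS230 (visiting each vertex's neighbors in the order listed); mark gray on enter, black on exit:
CS230 gray
  CS210 gray
    CS470 gray
    CS470 black
    CS450 gray
      CS340 gray
        CS340→CS470: CS470 black — skip
        CS340→CS230: CS230 is gray → back edge
First back edge: CS340 → CS230.

CS340->CS230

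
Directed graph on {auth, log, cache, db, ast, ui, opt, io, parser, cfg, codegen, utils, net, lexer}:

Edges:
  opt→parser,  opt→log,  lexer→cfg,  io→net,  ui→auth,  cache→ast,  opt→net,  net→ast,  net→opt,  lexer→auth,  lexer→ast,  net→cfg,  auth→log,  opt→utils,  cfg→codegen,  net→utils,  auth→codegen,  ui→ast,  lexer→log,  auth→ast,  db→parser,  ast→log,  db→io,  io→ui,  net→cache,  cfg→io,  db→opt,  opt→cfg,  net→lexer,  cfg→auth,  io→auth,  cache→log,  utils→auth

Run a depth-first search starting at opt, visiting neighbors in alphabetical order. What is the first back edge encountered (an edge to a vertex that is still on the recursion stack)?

DFS from opt (visiting neighbors in alphabetical order); mark gray on enter, black on exit:
opt gray
  cfg gray
    auth gray
      ast gray
        log gray
        log black
      ast black
      codegen gray
      codegen black
      auth→log: log black — skip
    auth black
    cfg→codegen: codegen black — skip
    io gray
      io→auth: auth black — skip
      net gray
        net→ast: ast black — skip
        cache gray
          cache→ast: ast black — skip
          cache→log: log black — skip
        cache black
        net→cfg: cfg is gray → back edge
First back edge: net → cfg.

net->cfg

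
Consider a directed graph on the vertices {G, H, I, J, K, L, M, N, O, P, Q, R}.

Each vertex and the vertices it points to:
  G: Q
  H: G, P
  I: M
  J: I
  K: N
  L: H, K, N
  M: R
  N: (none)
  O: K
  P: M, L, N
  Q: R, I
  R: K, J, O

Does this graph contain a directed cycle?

Yes

DFS with white/gray/black marking, starting from M:
M gray
  R gray
    K gray
      N gray
      N black
    K black
    J gray
      I gray
        I→M: M is gray → back edge
Back edge found, so a cycle exists: M → R → J → I → M.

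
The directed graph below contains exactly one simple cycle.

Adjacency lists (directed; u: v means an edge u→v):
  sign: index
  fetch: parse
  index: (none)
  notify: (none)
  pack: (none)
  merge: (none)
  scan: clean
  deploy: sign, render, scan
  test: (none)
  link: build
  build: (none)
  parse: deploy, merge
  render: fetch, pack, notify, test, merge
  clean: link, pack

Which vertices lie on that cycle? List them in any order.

DFS with gray/black marking from deploy:
deploy gray
  sign gray
    index gray
    index black
  sign black
  render gray
    fetch gray
      parse gray
        parse→deploy: deploy is gray → back edge
Back edge closes the cycle deploy → render → fetch → parse → deploy; its vertices are {fetch, parse, deploy, render}.

fetch, parse, deploy, render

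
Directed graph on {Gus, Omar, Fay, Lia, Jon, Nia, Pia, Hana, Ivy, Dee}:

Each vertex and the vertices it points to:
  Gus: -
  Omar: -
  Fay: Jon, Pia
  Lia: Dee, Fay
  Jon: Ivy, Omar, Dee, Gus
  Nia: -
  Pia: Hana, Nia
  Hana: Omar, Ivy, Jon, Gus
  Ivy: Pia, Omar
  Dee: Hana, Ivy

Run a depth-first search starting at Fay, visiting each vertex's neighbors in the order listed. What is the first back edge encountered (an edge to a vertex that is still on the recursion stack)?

Hana->Ivy

DFS from Fay (visiting each vertex's neighbors in the order listed); mark gray on enter, black on exit:
Fay gray
  Jon gray
    Ivy gray
      Pia gray
        Hana gray
          Omar gray
          Omar black
          Hana→Ivy: Ivy is gray → back edge
First back edge: Hana → Ivy.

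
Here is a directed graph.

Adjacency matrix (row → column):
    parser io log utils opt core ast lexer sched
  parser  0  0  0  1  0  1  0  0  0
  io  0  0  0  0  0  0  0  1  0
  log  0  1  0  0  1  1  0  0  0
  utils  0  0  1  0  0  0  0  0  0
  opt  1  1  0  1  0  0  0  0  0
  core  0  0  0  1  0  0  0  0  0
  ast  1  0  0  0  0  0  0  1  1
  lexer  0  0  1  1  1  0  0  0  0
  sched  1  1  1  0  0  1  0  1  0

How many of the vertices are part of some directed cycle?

A vertex is on a directed cycle iff it belongs to a strongly connected component of size ≥ 2 (or has a self-loop).
The vertices on cycles are {io, log, opt, core, lexer, utils, parser} — 7 in total.

7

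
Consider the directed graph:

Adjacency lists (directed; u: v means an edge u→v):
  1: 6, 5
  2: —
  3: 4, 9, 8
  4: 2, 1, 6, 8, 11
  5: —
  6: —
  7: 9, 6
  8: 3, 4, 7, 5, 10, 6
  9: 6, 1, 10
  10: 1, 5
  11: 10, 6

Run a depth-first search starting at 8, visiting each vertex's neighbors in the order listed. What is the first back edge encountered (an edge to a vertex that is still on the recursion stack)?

4→8

DFS from 8 (visiting each vertex's neighbors in the order listed); mark gray on enter, black on exit:
8 gray
  3 gray
    4 gray
      2 gray
      2 black
      1 gray
        6 gray
        6 black
        5 gray
        5 black
      1 black
      4→6: 6 black — skip
      4→8: 8 is gray → back edge
First back edge: 4 → 8.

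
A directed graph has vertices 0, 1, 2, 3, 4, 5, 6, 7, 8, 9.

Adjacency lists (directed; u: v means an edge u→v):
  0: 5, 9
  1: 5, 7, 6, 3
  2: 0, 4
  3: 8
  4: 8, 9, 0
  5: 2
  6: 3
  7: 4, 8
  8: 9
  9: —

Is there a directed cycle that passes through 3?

3 lies on a cycle iff there is a path from 3 back to itself.
Exploring from 3, it never reaches itself; equivalently, its strongly connected component is a singleton.

No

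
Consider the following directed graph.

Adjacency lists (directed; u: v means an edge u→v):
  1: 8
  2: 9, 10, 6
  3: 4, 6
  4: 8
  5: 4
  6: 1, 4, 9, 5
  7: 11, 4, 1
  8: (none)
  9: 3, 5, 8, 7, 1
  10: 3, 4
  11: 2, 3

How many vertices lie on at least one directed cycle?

7

A vertex is on a directed cycle iff it belongs to a strongly connected component of size ≥ 2 (or has a self-loop).
The vertices on cycles are {2, 3, 6, 7, 9, 10, 11} — 7 in total.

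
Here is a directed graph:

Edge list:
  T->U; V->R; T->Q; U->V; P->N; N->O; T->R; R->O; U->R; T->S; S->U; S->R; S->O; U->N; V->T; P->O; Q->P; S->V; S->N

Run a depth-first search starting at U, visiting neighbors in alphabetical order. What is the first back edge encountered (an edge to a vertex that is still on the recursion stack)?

DFS from U (visiting neighbors in alphabetical order); mark gray on enter, black on exit:
U gray
  N gray
    O gray
    O black
  N black
  R gray
    R→O: O black — skip
  R black
  V gray
    V→R: R black — skip
    T gray
      Q gray
        P gray
          P→N: N black — skip
          P→O: O black — skip
        P black
      Q black
      T→R: R black — skip
      S gray
        S→N: N black — skip
        S→O: O black — skip
        S→R: R black — skip
        S→U: U is gray → back edge
First back edge: S → U.

S→U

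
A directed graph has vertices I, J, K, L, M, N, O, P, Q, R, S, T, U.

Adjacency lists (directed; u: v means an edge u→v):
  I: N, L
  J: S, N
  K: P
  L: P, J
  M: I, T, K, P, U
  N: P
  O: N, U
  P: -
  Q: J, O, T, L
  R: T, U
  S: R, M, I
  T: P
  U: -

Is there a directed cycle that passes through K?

No

K lies on a cycle iff there is a path from K back to itself.
Exploring from K, it never reaches itself; equivalently, its strongly connected component is a singleton.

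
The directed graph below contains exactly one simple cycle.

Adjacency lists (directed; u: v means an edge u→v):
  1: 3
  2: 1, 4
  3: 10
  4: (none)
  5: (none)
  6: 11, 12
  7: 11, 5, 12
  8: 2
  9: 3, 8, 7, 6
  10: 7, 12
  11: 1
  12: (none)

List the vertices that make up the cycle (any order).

1, 3, 7, 10, 11

DFS with gray/black marking from 3:
3 gray
  10 gray
    7 gray
      11 gray
        1 gray
          1→3: 3 is gray → back edge
Back edge closes the cycle 3 → 10 → 7 → 11 → 1 → 3; its vertices are {1, 3, 7, 10, 11}.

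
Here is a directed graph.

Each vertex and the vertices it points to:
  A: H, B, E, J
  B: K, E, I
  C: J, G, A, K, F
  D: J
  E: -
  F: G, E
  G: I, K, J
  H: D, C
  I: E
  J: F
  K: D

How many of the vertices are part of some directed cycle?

A vertex is on a directed cycle iff it belongs to a strongly connected component of size ≥ 2 (or has a self-loop).
The vertices on cycles are {A, C, D, F, G, H, J, K} — 8 in total.

8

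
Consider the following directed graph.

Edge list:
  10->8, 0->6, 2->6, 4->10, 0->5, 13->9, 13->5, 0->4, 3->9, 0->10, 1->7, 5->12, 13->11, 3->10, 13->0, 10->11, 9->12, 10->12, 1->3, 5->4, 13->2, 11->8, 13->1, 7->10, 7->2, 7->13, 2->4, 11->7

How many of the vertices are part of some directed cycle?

A vertex is on a directed cycle iff it belongs to a strongly connected component of size ≥ 2 (or has a self-loop).
The vertices on cycles are {0, 1, 2, 3, 4, 5, 7, 10, 11, 13} — 10 in total.

10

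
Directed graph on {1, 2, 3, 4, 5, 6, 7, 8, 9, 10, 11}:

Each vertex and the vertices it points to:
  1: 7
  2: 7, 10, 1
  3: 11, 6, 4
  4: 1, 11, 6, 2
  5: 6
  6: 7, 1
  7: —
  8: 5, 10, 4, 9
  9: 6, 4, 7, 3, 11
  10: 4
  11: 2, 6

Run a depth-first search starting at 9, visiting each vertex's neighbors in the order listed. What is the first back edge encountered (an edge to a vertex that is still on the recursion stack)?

10->4

DFS from 9 (visiting each vertex's neighbors in the order listed); mark gray on enter, black on exit:
9 gray
  6 gray
    7 gray
    7 black
    1 gray
      1→7: 7 black — skip
    1 black
  6 black
  4 gray
    4→1: 1 black — skip
    11 gray
      2 gray
        2→7: 7 black — skip
        10 gray
          10→4: 4 is gray → back edge
First back edge: 10 → 4.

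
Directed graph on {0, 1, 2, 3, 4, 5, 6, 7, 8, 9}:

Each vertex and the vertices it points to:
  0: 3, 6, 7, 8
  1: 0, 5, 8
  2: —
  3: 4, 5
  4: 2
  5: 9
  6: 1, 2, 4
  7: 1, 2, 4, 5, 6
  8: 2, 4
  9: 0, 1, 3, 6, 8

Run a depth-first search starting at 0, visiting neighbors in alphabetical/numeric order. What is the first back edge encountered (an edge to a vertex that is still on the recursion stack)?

DFS from 0 (visiting neighbors in alphabetical/numeric order); mark gray on enter, black on exit:
0 gray
  3 gray
    4 gray
      2 gray
      2 black
    4 black
    5 gray
      9 gray
        9→0: 0 is gray → back edge
First back edge: 9 → 0.

9→0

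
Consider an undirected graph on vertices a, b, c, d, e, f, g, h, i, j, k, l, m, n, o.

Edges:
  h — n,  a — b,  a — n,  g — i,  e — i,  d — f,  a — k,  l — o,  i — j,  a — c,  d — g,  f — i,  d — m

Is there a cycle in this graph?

DFS, tracking each vertex's parent; an edge to a visited non-parent vertex closes a cycle.
Start from n:
visit n (parent –)
  visit a (parent n)
    visit b (parent a)
      b–a: parent, skip
    visit k (parent a)
      k–a: parent, skip
    visit c (parent a)
      c–a: parent, skip
    a–n: parent, skip
  visit h (parent n)
    h–n: parent, skip
visit d (parent –)
  visit f (parent d)
    f–d: parent, skip
    visit i (parent f)
      i–f: parent, skip
      visit j (parent i)
        j–i: parent, skip
      visit g (parent i)
        g–d: d visited and ≠ parent → cycle
Cycle: d – f – i – g – d.

Yes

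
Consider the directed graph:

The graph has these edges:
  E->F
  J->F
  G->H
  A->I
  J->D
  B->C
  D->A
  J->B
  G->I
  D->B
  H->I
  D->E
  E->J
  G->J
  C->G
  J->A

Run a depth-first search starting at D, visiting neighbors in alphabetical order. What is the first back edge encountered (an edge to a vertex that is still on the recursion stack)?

J->B

DFS from D (visiting neighbors in alphabetical order); mark gray on enter, black on exit:
D gray
  A gray
    I gray
    I black
  A black
  B gray
    C gray
      G gray
        H gray
          H→I: I black — skip
        H black
        G→I: I black — skip
        J gray
          J→A: A black — skip
          J→B: B is gray → back edge
First back edge: J → B.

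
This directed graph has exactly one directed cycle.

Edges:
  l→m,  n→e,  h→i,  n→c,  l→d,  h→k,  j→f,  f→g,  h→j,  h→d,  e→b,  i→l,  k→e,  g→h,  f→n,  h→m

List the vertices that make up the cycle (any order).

f, g, h, j

DFS with gray/black marking from h:
h gray
  i gray
    l gray
      d gray
      d black
      m gray
      m black
    l black
  i black
  j gray
    f gray
      n gray
        c gray
        c black
        e gray
          b gray
          b black
        e black
      n black
      g gray
        g→h: h is gray → back edge
Back edge closes the cycle h → j → f → g → h; its vertices are {f, g, h, j}.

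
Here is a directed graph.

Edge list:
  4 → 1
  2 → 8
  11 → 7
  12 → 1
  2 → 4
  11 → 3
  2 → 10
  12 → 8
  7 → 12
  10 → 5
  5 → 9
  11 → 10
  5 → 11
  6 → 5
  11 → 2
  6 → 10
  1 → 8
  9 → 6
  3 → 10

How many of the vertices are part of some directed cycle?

7

A vertex is on a directed cycle iff it belongs to a strongly connected component of size ≥ 2 (or has a self-loop).
The vertices on cycles are {2, 3, 5, 6, 9, 10, 11} — 7 in total.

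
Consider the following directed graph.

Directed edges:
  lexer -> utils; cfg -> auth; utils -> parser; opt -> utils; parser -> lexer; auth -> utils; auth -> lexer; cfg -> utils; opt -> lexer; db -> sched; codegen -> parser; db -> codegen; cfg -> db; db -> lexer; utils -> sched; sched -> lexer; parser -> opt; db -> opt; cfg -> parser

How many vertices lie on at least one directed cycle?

A vertex is on a directed cycle iff it belongs to a strongly connected component of size ≥ 2 (or has a self-loop).
The vertices on cycles are {opt, lexer, sched, utils, parser} — 5 in total.

5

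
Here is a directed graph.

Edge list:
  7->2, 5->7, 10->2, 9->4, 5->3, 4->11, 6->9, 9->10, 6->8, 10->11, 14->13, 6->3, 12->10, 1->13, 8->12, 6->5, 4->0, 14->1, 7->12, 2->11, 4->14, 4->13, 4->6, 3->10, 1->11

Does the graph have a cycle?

Yes

DFS with white/gray/black marking, starting from 14:
14 gray
  13 gray
  13 black
  1 gray
    1→13: 13 black — skip
    11 gray
    11 black
  1 black
14 black
0 gray
0 black
2 gray
  2→11: 11 black — skip
2 black
3 gray
  10 gray
    10→2: 2 black — skip
    10→11: 11 black — skip
  10 black
3 black
4 gray
  4→0: 0 black — skip
  4→13: 13 black — skip
  4→11: 11 black — skip
  4→14: 14 black — skip
  6 gray
    6→3: 3 black — skip
    9 gray
      9→10: 10 black — skip
      9→4: 4 is gray → back edge
Back edge found, so a cycle exists: 4 → 6 → 9 → 4.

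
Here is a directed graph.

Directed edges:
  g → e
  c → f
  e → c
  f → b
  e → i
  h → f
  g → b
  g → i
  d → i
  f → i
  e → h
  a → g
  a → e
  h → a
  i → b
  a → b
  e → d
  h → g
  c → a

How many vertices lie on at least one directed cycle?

A vertex is on a directed cycle iff it belongs to a strongly connected component of size ≥ 2 (or has a self-loop).
The vertices on cycles are {a, c, e, g, h} — 5 in total.

5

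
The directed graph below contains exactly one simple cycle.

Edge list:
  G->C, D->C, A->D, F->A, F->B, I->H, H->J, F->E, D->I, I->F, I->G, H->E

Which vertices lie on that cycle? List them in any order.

A, D, F, I

DFS with gray/black marking from I:
I gray
  G gray
    C gray
    C black
  G black
  H gray
    J gray
    J black
    E gray
    E black
  H black
  F gray
    B gray
    B black
    A gray
      D gray
        D→I: I is gray → back edge
Back edge closes the cycle I → F → A → D → I; its vertices are {A, D, F, I}.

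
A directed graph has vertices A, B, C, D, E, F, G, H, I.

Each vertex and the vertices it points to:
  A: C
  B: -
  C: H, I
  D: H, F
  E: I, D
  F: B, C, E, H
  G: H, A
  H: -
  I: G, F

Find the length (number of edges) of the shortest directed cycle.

For each vertex v, BFS finds the shortest path from v back to v.
The shortest such closed walk is F → C → I → F, length 3.

3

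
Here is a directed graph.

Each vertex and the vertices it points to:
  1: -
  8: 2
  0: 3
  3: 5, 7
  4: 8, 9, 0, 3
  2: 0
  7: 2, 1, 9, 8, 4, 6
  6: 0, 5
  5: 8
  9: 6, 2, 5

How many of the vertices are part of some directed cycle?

9

A vertex is on a directed cycle iff it belongs to a strongly connected component of size ≥ 2 (or has a self-loop).
The vertices on cycles are {0, 2, 3, 4, 5, 6, 7, 8, 9} — 9 in total.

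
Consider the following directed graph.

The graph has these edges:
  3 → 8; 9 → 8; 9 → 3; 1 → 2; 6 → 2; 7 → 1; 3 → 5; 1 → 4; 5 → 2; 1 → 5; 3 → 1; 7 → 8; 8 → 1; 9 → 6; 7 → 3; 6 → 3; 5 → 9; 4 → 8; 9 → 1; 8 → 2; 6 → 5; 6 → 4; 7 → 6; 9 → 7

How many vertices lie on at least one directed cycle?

8

A vertex is on a directed cycle iff it belongs to a strongly connected component of size ≥ 2 (or has a self-loop).
The vertices on cycles are {1, 3, 4, 5, 6, 7, 8, 9} — 8 in total.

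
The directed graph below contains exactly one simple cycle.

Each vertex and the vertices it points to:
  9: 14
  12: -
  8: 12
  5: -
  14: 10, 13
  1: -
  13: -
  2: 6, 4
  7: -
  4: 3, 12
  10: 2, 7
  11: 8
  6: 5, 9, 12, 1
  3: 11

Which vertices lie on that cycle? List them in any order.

2, 6, 9, 10, 14

DFS with gray/black marking from 10:
10 gray
  2 gray
    6 gray
      5 gray
      5 black
      9 gray
        14 gray
          14→10: 10 is gray → back edge
Back edge closes the cycle 10 → 2 → 6 → 9 → 14 → 10; its vertices are {2, 6, 9, 10, 14}.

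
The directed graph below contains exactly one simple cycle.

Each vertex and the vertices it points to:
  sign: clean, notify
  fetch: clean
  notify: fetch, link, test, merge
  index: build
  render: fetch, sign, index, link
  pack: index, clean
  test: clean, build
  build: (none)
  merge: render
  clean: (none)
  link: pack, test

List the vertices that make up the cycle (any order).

DFS with gray/black marking from render:
render gray
  fetch gray
    clean gray
    clean black
  fetch black
  sign gray
    sign→clean: clean black — skip
    notify gray
      notify→fetch: fetch black — skip
      link gray
        pack gray
          index gray
            build gray
            build black
          index black
          pack→clean: clean black — skip
        pack black
        test gray
          test→clean: clean black — skip
          test→build: build black — skip
        test black
      link black
      notify→test: test black — skip
      merge gray
        merge→render: render is gray → back edge
Back edge closes the cycle render → sign → notify → merge → render; its vertices are {sign, merge, notify, render}.

sign, merge, notify, render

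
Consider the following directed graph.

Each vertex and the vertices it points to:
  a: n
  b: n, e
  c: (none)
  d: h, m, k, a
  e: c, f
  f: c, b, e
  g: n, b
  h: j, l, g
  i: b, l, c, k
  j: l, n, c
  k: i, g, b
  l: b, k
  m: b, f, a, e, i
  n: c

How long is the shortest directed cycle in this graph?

2

For each vertex v, BFS finds the shortest path from v back to v.
The shortest such closed walk is i → k → i, length 2.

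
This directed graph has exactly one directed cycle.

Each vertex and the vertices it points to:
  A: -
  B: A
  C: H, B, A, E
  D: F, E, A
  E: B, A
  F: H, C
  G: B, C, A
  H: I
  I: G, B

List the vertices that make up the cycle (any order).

DFS with gray/black marking from C:
C gray
  H gray
    I gray
      G gray
        B gray
          A gray
          A black
        B black
        G→C: C is gray → back edge
Back edge closes the cycle C → H → I → G → C; its vertices are {C, G, H, I}.

C, G, H, I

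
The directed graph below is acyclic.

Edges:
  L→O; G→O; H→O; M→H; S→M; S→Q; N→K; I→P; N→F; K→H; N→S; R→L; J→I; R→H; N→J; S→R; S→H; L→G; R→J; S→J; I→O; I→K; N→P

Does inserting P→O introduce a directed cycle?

No

Adding P→O creates a cycle iff O can already reach P.
Explore from O: no path reaches P. The graph stays acyclic.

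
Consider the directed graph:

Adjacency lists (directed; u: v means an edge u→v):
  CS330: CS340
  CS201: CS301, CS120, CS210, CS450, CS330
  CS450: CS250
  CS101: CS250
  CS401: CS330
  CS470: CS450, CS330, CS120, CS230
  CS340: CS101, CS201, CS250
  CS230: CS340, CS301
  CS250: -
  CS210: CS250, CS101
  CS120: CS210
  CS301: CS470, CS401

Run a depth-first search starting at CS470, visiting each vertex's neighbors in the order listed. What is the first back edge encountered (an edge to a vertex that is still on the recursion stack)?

DFS from CS470 (visiting each vertex's neighbors in the order listed); mark gray on enter, black on exit:
CS470 gray
  CS450 gray
    CS250 gray
    CS250 black
  CS450 black
  CS330 gray
    CS340 gray
      CS101 gray
        CS101→CS250: CS250 black — skip
      CS101 black
      CS201 gray
        CS301 gray
          CS301→CS470: CS470 is gray → back edge
First back edge: CS301 → CS470.

CS301→CS470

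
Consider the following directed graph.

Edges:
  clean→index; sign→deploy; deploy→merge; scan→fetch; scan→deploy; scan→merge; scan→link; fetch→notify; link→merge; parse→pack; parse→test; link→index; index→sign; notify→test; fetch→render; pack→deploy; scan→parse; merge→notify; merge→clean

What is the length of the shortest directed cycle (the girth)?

5

For each vertex v, BFS finds the shortest path from v back to v.
The shortest such closed walk is merge → clean → index → sign → deploy → merge, length 5.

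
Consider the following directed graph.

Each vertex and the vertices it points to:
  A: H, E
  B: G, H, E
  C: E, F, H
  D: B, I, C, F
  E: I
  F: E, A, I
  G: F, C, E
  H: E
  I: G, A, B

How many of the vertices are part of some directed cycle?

A vertex is on a directed cycle iff it belongs to a strongly connected component of size ≥ 2 (or has a self-loop).
The vertices on cycles are {A, B, C, E, F, G, H, I} — 8 in total.

8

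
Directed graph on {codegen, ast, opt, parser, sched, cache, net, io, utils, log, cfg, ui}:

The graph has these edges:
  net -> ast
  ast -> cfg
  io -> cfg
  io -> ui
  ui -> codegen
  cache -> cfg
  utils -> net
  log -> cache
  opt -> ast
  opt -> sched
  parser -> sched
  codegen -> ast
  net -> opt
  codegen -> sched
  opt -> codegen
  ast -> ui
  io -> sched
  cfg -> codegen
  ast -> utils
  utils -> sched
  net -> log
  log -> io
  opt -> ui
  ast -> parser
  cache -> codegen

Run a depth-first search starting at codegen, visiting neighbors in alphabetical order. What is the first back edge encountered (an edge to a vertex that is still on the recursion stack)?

cfg->codegen

DFS from codegen (visiting neighbors in alphabetical order); mark gray on enter, black on exit:
codegen gray
  ast gray
    cfg gray
      cfg→codegen: codegen is gray → back edge
First back edge: cfg → codegen.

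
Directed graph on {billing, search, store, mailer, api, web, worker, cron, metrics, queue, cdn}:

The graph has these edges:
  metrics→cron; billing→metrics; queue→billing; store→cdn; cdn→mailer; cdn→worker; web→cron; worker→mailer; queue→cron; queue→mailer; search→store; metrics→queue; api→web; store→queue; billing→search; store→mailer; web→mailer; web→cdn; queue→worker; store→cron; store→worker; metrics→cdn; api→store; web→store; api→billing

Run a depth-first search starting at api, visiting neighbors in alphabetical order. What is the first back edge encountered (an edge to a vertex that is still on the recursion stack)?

queue->billing

DFS from api (visiting neighbors in alphabetical order); mark gray on enter, black on exit:
api gray
  billing gray
    metrics gray
      cdn gray
        mailer gray
        mailer black
        worker gray
          worker→mailer: mailer black — skip
        worker black
      cdn black
      cron gray
      cron black
      queue gray
        queue→billing: billing is gray → back edge
First back edge: queue → billing.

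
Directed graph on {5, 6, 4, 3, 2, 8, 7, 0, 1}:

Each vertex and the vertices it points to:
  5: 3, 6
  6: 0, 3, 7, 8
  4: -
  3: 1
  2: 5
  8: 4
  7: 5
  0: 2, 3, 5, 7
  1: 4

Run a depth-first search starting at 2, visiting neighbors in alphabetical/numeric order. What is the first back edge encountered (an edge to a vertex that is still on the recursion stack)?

DFS from 2 (visiting neighbors in alphabetical/numeric order); mark gray on enter, black on exit:
2 gray
  5 gray
    3 gray
      1 gray
        4 gray
        4 black
      1 black
    3 black
    6 gray
      0 gray
        0→2: 2 is gray → back edge
First back edge: 0 → 2.

0->2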